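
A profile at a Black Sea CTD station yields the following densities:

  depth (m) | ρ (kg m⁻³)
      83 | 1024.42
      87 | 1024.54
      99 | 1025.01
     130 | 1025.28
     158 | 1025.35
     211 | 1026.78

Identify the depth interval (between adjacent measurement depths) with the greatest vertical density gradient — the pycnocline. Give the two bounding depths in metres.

Compute the density gradient over each adjacent pair:
  83–87 m: Δρ/Δz = 0.12/4 = 0.030 kg m⁻⁴
  87–99 m: Δρ/Δz = 0.47/12 = 0.039 kg m⁻⁴
  99–130 m: Δρ/Δz = 0.27/31 = 8.7 × 10⁻³ kg m⁻⁴
  130–158 m: Δρ/Δz = 0.07/28 = 2.5 × 10⁻³ kg m⁻⁴
  158–211 m: Δρ/Δz = 1.43/53 = 0.027 kg m⁻⁴
The largest gradient is in the 87–99 m interval — the pycnocline.

87–99 m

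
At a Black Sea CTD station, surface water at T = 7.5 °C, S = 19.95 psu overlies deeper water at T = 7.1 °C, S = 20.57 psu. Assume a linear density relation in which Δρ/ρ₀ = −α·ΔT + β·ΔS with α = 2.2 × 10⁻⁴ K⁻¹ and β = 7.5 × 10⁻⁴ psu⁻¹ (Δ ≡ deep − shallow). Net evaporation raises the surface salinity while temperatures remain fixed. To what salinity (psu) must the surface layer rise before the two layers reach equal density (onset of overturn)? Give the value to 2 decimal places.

Neutral buoyancy requires −α(T_deep − T_surf) + β(S_deep − S_surf′) = 0.
S_surf′ = S_deep − (α/β)·ΔT = 20.57 − (2.2 × 10⁻⁴/7.5 × 10⁻⁴)·(-0.4) = 20.6873 psu.
Increase required: 20.6873 − 19.95 = 0.7373 psu.

20.69 psu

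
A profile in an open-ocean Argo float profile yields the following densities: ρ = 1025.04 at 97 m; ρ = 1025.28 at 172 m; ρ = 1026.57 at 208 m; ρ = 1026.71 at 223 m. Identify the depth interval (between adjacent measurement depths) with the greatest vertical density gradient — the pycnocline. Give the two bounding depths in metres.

Compute the density gradient over each adjacent pair:
  97–172 m: Δρ/Δz = 0.24/75 = 3.2 × 10⁻³ kg m⁻⁴
  172–208 m: Δρ/Δz = 1.29/36 = 0.036 kg m⁻⁴
  208–223 m: Δρ/Δz = 0.14/15 = 9.3 × 10⁻³ kg m⁻⁴
The largest gradient is in the 172–208 m interval — the pycnocline.

172–208 m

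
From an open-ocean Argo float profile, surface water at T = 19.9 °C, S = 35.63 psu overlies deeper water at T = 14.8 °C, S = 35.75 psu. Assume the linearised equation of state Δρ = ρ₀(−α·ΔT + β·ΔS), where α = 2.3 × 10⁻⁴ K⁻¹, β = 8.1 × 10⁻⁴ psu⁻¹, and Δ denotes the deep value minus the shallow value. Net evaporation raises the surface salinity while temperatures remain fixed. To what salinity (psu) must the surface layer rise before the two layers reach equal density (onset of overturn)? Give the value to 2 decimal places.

Neutral buoyancy requires −α(T_deep − T_surf) + β(S_deep − S_surf′) = 0.
S_surf′ = S_deep − (α/β)·ΔT = 35.75 − (2.3 × 10⁻⁴/8.1 × 10⁻⁴)·(-5.1) = 37.1981 psu.
Increase required: 37.1981 − 35.63 = 1.5681 psu.

37.20 psu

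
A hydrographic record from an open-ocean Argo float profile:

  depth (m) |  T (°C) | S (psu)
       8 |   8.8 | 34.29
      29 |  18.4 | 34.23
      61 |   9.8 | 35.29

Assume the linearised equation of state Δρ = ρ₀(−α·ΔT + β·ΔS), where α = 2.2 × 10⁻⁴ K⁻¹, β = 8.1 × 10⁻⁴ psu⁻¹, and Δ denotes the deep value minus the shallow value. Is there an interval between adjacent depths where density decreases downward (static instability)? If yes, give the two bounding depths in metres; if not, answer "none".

Evaluate Δρ/ρ₀ = −αΔT + βΔS across each adjacent pair:
  8–29 m: −αΔT+βΔS = −(2.2 × 10⁻⁴)(+9.6)+(8.1 × 10⁻⁴)(-0.06) = -2.2 × 10⁻³ → UNSTABLE
  29–61 m: −αΔT+βΔS = −(2.2 × 10⁻⁴)(-8.6)+(8.1 × 10⁻⁴)(+1.06) = 2.8 × 10⁻³ → stable
The 8–29 m interval has Δρ < 0: lighter water underlies denser water.

8–29 m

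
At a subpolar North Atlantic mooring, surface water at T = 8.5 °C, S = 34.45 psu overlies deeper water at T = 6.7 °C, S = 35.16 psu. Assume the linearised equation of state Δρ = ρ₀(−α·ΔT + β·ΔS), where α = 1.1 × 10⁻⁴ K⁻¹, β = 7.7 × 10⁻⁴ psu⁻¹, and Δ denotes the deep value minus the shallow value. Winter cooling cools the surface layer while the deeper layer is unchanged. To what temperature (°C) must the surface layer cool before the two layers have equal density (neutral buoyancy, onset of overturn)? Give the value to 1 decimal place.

1.7 °C

Neutral buoyancy requires Δρ = 0, i.e. −α(T_deep − T_surf′) + β(S_deep − S_surf) = 0.
T_surf′ = T_deep − (β/α)·ΔS = 6.7 − (7.7 × 10⁻⁴/1.1 × 10⁻⁴)·(+0.71) = 1.730 °C.
Cooling required: 8.5 − (1.730) = 6.770 °C.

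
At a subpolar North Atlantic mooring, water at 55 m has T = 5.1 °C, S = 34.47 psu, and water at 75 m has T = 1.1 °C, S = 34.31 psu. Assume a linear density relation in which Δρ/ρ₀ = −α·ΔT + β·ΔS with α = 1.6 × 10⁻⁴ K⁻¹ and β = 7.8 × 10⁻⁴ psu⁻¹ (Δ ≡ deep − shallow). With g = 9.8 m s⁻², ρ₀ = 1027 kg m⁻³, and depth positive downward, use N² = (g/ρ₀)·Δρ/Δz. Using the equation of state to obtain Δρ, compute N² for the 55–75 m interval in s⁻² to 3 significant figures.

2.52 × 10⁻⁴ s⁻²

ΔT = -4.0 K, ΔS = -0.16 psu (deep − shallow).
Δρ/ρ₀ = −αΔT + βΔS = 6.40 × 10⁻⁴ − 1.248 × 10⁻⁴ = 5.152 × 10⁻⁴, so Δρ ≈ 0.5291 kg m⁻³.
N² = (g/ρ₀)·Δρ/Δz = g·(Δρ/ρ₀)/Δz = 9.8 × 5.152 × 10⁻⁴ / 20 = 2.5245 × 10⁻⁴ s⁻² ≈ 2.52 × 10⁻⁴ s⁻².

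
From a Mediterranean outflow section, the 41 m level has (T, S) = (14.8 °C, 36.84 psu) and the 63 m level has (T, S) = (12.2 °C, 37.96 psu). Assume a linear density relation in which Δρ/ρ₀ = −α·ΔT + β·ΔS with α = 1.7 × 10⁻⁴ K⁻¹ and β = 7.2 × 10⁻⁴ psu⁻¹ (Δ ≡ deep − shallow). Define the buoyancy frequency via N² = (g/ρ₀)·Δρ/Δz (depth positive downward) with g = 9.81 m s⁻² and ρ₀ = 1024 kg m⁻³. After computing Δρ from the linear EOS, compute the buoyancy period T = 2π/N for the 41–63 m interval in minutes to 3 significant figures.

ΔT = -2.6 K, ΔS = +1.12 psu (deep − shallow).
Δρ/ρ₀ = −αΔT + βΔS = 4.42 × 10⁻⁴ + 8.064 × 10⁻⁴ = 1.2484 × 10⁻³, so Δρ ≈ 1.278 kg m⁻³.
N² = (g/ρ₀)·Δρ/Δz = g·(Δρ/ρ₀)/Δz = 9.81 × 1.2484 × 10⁻³ / 22 = 5.5667 × 10⁻⁴ s⁻².
N = √(5.5667 × 10⁻⁴) = 0.023594 rad s⁻¹ → T = 2π/N = 266.30 s = 4.4383 min ≈ 4.44 min.

4.44 min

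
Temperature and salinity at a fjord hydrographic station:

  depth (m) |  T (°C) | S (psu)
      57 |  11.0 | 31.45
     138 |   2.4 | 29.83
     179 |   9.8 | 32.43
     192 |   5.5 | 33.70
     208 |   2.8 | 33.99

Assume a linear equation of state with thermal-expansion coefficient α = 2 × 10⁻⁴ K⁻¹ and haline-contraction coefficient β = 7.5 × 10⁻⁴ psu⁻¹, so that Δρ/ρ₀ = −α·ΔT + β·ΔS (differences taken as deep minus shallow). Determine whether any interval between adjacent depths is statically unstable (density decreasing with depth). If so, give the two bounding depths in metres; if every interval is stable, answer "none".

none

Evaluate Δρ/ρ₀ = −αΔT + βΔS across each adjacent pair:
  57–138 m: −αΔT+βΔS = −(2 × 10⁻⁴)(-8.6)+(7.5 × 10⁻⁴)(-1.62) = 5.0 × 10⁻⁴ → stable
  138–179 m: −αΔT+βΔS = −(2 × 10⁻⁴)(+7.4)+(7.5 × 10⁻⁴)(+2.60) = 4.7 × 10⁻⁴ → stable
  179–192 m: −αΔT+βΔS = −(2 × 10⁻⁴)(-4.3)+(7.5 × 10⁻⁴)(+1.27) = 1.8 × 10⁻³ → stable
  192–208 m: −αΔT+βΔS = −(2 × 10⁻⁴)(-2.7)+(7.5 × 10⁻⁴)(+0.29) = 7.6 × 10⁻⁴ → stable
Every interval has Δρ > 0: the column is stably stratified throughout.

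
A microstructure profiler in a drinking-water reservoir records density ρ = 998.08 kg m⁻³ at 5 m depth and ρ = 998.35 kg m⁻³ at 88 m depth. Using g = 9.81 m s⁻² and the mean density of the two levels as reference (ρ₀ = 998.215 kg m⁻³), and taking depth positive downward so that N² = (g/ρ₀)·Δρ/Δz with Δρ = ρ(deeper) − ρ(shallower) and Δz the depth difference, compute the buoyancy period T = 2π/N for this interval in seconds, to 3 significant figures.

Δρ = 998.35 − 998.08 = 0.27 kg m⁻³ over Δz = 88 − 5 = 83 m.
N² = (9.81/998.215) × (0.27/83) = 3.1969 × 10⁻⁵ s⁻².
N = √(3.1969 × 10⁻⁵) = 5.6541 × 10⁻³ rad s⁻¹, so T = 2π/N = 1.1113 × 10³ s ≈ 1.11 × 10³ s.

1.11 × 10³ s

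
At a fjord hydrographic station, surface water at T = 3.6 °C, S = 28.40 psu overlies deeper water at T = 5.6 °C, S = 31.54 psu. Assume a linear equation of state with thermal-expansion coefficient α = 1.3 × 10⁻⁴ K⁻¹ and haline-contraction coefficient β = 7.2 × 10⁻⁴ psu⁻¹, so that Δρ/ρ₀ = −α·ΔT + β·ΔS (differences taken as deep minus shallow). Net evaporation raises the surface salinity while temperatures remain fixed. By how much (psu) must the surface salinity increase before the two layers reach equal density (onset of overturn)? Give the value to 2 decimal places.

Neutral buoyancy requires −α(T_deep − T_surf) + β(S_deep − S_surf′) = 0.
S_surf′ = S_deep − (α/β)·ΔT = 31.54 − (1.3 × 10⁻⁴/7.2 × 10⁻⁴)·(+2.0) = 31.1789 psu.
Increase required: 31.1789 − 28.40 = 2.7789 psu.

2.78 psu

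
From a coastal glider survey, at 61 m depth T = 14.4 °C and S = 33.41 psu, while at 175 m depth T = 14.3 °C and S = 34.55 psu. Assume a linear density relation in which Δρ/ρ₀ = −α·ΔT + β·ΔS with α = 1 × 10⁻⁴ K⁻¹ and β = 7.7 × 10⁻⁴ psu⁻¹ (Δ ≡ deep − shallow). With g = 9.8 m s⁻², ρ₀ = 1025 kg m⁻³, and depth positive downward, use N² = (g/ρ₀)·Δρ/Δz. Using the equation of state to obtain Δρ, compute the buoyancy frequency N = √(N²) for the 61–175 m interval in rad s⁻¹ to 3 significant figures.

8.74 × 10⁻³ rad s⁻¹

ΔT = -0.1 K, ΔS = +1.14 psu (deep − shallow).
Δρ/ρ₀ = −αΔT + βΔS = 1.00 × 10⁻⁵ + 8.778 × 10⁻⁴ = 8.878 × 10⁻⁴, so Δρ ≈ 0.9100 kg m⁻³.
N² = (g/ρ₀)·Δρ/Δz = g·(Δρ/ρ₀)/Δz = 9.8 × 8.878 × 10⁻⁴ / 114 = 7.6320 × 10⁻⁵ s⁻².
N = √(7.6320 × 10⁻⁵) = 8.7361 × 10⁻³ rad s⁻¹ ≈ 8.74 × 10⁻³ rad s⁻¹.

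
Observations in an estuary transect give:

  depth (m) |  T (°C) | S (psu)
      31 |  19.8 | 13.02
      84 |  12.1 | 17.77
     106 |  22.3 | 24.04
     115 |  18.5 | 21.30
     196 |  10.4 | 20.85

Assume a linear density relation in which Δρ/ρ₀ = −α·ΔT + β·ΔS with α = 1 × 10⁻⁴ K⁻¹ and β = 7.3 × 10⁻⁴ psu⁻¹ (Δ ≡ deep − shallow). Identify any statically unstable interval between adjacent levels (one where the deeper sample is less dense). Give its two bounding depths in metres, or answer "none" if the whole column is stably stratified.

Evaluate Δρ/ρ₀ = −αΔT + βΔS across each adjacent pair:
  31–84 m: −αΔT+βΔS = −(1 × 10⁻⁴)(-7.7)+(7.3 × 10⁻⁴)(+4.75) = 4.2 × 10⁻³ → stable
  84–106 m: −αΔT+βΔS = −(1 × 10⁻⁴)(+10.2)+(7.3 × 10⁻⁴)(+6.27) = 3.6 × 10⁻³ → stable
  106–115 m: −αΔT+βΔS = −(1 × 10⁻⁴)(-3.8)+(7.3 × 10⁻⁴)(-2.74) = -1.6 × 10⁻³ → UNSTABLE
  115–196 m: −αΔT+βΔS = −(1 × 10⁻⁴)(-8.1)+(7.3 × 10⁻⁴)(-0.45) = 4.8 × 10⁻⁴ → stable
The 106–115 m interval has Δρ < 0: lighter water underlies denser water.

106–115 m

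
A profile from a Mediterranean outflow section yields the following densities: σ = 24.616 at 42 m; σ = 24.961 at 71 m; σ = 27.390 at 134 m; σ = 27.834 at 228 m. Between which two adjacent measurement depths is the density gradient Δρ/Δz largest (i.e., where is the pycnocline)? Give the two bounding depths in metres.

Compute the density gradient over each adjacent pair:
  42–71 m: Δρ/Δz = 0.345/29 = 0.012 kg m⁻⁴
  71–134 m: Δρ/Δz = 2.429/63 = 0.039 kg m⁻⁴
  134–228 m: Δρ/Δz = 0.444/94 = 4.7 × 10⁻³ kg m⁻⁴
The largest gradient is in the 71–134 m interval — the pycnocline.

71–134 m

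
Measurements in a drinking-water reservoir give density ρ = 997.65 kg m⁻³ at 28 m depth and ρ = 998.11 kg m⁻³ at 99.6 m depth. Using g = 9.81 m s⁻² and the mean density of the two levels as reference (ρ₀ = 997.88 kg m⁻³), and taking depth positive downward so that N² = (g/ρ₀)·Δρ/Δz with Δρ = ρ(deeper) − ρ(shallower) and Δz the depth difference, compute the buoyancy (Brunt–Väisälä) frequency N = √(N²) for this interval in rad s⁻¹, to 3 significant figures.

7.95 × 10⁻³ rad s⁻¹

Δρ = 998.11 − 997.65 = 0.46 kg m⁻³ over Δz = 99.6 − 28 = 71.6 m.
N² = (9.81/997.88) × (0.46/71.6) = 6.3159 × 10⁻⁵ s⁻².
N = √(6.3159 × 10⁻⁵) = 7.9473 × 10⁻³ rad s⁻¹ ≈ 7.95 × 10⁻³ rad s⁻¹.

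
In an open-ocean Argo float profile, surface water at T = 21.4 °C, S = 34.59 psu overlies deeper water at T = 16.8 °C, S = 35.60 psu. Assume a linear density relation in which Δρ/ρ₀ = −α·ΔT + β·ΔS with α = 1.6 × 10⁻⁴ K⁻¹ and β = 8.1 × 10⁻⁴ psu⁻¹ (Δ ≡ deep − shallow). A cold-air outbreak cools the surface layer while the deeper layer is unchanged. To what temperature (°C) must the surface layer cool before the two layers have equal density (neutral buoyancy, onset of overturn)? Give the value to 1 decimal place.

Neutral buoyancy requires Δρ = 0, i.e. −α(T_deep − T_surf′) + β(S_deep − S_surf) = 0.
T_surf′ = T_deep − (β/α)·ΔS = 16.8 − (8.1 × 10⁻⁴/1.6 × 10⁻⁴)·(+1.01) = 11.687 °C.
Cooling required: 21.4 − (11.687) = 9.713 °C.

11.7 °C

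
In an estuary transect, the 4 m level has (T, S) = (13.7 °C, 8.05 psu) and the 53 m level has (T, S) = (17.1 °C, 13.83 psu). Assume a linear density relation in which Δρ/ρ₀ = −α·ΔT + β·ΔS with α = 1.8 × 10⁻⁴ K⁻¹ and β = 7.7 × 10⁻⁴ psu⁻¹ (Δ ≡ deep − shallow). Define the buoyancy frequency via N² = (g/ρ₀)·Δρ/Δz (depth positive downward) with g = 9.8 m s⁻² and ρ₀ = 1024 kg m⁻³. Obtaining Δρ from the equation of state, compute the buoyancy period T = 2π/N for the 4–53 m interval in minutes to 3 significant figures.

3.78 min

ΔT = +3.4 K, ΔS = +5.78 psu (deep − shallow).
Δρ/ρ₀ = −αΔT + βΔS = -6.12 × 10⁻⁴ + 4.4506 × 10⁻³ = 3.8386 × 10⁻³, so Δρ ≈ 3.931 kg m⁻³.
N² = (g/ρ₀)·Δρ/Δz = g·(Δρ/ρ₀)/Δz = 9.8 × 3.8386 × 10⁻³ / 49 = 7.6772 × 10⁻⁴ s⁻².
N = √(7.6772 × 10⁻⁴) = 0.027708 rad s⁻¹ → T = 2π/N = 226.76 s = 3.7793 min ≈ 3.78 min.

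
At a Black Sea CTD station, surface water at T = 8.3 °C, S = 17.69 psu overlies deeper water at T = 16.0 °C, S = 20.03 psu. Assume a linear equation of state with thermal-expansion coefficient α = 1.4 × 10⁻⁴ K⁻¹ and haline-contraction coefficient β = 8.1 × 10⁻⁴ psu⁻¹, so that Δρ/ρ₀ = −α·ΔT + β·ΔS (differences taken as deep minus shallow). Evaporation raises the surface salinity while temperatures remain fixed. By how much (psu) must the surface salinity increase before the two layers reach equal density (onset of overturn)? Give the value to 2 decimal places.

1.01 psu

Neutral buoyancy requires −α(T_deep − T_surf) + β(S_deep − S_surf′) = 0.
S_surf′ = S_deep − (α/β)·ΔT = 20.03 − (1.4 × 10⁻⁴/8.1 × 10⁻⁴)·(+7.7) = 18.6991 psu.
Increase required: 18.6991 − 17.69 = 1.0091 psu.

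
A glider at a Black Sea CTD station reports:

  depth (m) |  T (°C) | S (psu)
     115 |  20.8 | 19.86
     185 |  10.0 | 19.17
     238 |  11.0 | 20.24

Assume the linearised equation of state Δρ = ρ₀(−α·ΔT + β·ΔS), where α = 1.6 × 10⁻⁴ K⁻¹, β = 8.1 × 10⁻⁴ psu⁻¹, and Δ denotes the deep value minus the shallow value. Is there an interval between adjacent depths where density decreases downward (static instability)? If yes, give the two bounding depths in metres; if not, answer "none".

Evaluate Δρ/ρ₀ = −αΔT + βΔS across each adjacent pair:
  115–185 m: −αΔT+βΔS = −(1.6 × 10⁻⁴)(-10.8)+(8.1 × 10⁻⁴)(-0.69) = 1.2 × 10⁻³ → stable
  185–238 m: −αΔT+βΔS = −(1.6 × 10⁻⁴)(+1.0)+(8.1 × 10⁻⁴)(+1.07) = 7.1 × 10⁻⁴ → stable
Every interval has Δρ > 0: the column is stably stratified throughout.

none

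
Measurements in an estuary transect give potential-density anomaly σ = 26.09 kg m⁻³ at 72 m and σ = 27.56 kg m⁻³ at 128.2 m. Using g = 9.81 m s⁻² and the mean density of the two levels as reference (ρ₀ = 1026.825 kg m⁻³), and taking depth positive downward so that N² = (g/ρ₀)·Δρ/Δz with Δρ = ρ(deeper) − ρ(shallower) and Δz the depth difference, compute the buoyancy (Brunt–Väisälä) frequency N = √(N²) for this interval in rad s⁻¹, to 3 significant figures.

0.0158 rad s⁻¹

Δρ = 1027.56 − 1026.09 = 1.47 kg m⁻³ over Δz = 128.2 − 72 = 56.2 m.
N² = (9.81/1026.825) × (1.47/56.2) = 2.4989 × 10⁻⁴ s⁻².
N = √(2.4989 × 10⁻⁴) = 0.015808 rad s⁻¹ ≈ 0.0158 rad s⁻¹.
N² > 0, so the interval is statically stable.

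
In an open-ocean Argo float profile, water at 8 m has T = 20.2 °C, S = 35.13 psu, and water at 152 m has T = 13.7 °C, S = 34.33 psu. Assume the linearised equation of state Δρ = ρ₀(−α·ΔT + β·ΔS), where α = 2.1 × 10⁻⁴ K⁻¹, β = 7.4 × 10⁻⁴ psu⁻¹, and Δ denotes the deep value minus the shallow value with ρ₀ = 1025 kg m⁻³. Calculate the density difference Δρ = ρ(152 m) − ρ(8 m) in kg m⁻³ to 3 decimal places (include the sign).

+0.792 kg m⁻³

ΔT = -6.5 K, ΔS = -0.80 psu (deep − shallow).
Δρ/ρ₀ = −(2.1 × 10⁻⁴)(-6.5) + (7.4 × 10⁻⁴)(-0.80) = 7.73 × 10⁻⁴.
Δρ = 1025 × (7.73 × 10⁻⁴) = +0.792 kg m⁻³.
Positive Δρ: denser below, stable.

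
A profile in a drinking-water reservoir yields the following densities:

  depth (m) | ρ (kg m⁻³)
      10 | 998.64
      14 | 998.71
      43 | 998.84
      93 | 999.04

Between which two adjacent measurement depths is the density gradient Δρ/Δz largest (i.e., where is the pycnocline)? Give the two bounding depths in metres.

10–14 m

Compute the density gradient over each adjacent pair:
  10–14 m: Δρ/Δz = 0.07/4 = 0.018 kg m⁻⁴
  14–43 m: Δρ/Δz = 0.13/29 = 4.5 × 10⁻³ kg m⁻⁴
  43–93 m: Δρ/Δz = 0.20/50 = 4.0 × 10⁻³ kg m⁻⁴
The largest gradient is in the 10–14 m interval — the pycnocline.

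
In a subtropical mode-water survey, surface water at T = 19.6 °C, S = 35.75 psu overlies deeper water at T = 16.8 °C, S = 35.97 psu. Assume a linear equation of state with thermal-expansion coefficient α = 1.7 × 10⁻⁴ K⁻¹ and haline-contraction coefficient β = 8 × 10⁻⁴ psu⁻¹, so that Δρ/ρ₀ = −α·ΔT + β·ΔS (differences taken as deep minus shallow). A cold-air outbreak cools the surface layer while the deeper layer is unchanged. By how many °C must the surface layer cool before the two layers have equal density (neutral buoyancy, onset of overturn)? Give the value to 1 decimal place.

Neutral buoyancy requires Δρ = 0, i.e. −α(T_deep − T_surf′) + β(S_deep − S_surf) = 0.
T_surf′ = T_deep − (β/α)·ΔS = 16.8 − (8 × 10⁻⁴/1.7 × 10⁻⁴)·(+0.22) = 15.765 °C.
Cooling required: 19.6 − (15.765) = 3.835 °C.

3.8 °C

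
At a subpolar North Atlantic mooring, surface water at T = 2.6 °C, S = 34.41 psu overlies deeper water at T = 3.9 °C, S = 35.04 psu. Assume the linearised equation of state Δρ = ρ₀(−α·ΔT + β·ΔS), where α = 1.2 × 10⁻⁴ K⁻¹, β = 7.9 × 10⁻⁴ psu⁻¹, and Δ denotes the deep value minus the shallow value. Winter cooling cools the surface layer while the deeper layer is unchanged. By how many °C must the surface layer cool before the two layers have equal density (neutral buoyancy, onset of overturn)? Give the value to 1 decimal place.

Neutral buoyancy requires Δρ = 0, i.e. −α(T_deep − T_surf′) + β(S_deep − S_surf) = 0.
T_surf′ = T_deep − (β/α)·ΔS = 3.9 − (7.9 × 10⁻⁴/1.2 × 10⁻⁴)·(+0.63) = -0.248 °C.
Cooling required: 2.6 − (-0.248) = 2.848 °C.

2.8 °C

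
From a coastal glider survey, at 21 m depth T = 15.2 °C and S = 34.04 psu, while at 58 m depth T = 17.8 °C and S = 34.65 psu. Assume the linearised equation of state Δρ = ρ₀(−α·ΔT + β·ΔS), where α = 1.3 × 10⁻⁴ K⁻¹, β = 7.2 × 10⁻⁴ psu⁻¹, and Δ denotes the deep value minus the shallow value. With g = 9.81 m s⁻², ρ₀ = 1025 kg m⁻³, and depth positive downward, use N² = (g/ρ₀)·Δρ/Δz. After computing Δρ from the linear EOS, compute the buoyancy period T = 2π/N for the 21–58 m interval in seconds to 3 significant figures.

ΔT = +2.6 K, ΔS = +0.61 psu (deep − shallow).
Δρ/ρ₀ = −αΔT + βΔS = -3.38 × 10⁻⁴ + 4.392 × 10⁻⁴ = 1.012 × 10⁻⁴, so Δρ ≈ 0.1037 kg m⁻³.
N² = (g/ρ₀)·Δρ/Δz = g·(Δρ/ρ₀)/Δz = 9.81 × 1.012 × 10⁻⁴ / 37 = 2.6832 × 10⁻⁵ s⁻².
N = √(2.6832 × 10⁻⁵) = 5.1800 × 10⁻³ rad s⁻¹ → T = 2π/N = 1.2130 × 10³ s ≈ 1.21 × 10³ s.

1.21 × 10³ s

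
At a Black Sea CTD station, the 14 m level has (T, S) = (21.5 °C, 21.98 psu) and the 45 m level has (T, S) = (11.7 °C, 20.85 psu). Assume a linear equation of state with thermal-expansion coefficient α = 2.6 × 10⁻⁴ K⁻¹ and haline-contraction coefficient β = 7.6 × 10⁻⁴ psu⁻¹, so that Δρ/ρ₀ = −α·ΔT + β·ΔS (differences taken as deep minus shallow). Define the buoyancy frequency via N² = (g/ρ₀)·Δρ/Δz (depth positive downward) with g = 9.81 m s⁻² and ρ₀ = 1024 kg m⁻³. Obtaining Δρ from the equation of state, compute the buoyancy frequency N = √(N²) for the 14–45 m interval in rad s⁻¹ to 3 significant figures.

0.0231 rad s⁻¹

ΔT = -9.8 K, ΔS = -1.13 psu (deep − shallow).
Δρ/ρ₀ = −αΔT + βΔS = 2.548 × 10⁻³ − 8.588 × 10⁻⁴ = 1.6892 × 10⁻³, so Δρ ≈ 1.730 kg m⁻³.
N² = (g/ρ₀)·Δρ/Δz = g·(Δρ/ρ₀)/Δz = 9.81 × 1.6892 × 10⁻³ / 31 = 5.3455 × 10⁻⁴ s⁻².
N = √(5.3455 × 10⁻⁴) = 0.023120 rad s⁻¹ ≈ 0.0231 rad s⁻¹.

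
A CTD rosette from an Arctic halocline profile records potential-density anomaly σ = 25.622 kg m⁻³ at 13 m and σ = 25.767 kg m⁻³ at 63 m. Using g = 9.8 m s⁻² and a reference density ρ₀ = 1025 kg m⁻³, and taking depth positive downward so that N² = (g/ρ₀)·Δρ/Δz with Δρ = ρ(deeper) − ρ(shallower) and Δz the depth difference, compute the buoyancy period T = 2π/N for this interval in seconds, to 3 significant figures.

Δρ = 1025.767 − 1025.622 = 0.145 kg m⁻³ over Δz = 63 − 13 = 50 m.
N² = (9.8/1025) × (0.145/50) = 2.7727 × 10⁻⁵ s⁻².
N = √(2.7727 × 10⁻⁵) = 5.2656 × 10⁻³ rad s⁻¹, so T = 2π/N = 1.1933 × 10³ s ≈ 1.19 × 10³ s.

1.19 × 10³ s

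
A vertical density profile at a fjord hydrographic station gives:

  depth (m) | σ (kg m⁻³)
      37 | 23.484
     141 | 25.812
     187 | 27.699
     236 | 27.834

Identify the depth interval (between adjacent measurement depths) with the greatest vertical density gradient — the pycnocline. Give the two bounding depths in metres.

141–187 m

Compute the density gradient over each adjacent pair:
  37–141 m: Δρ/Δz = 2.328/104 = 0.022 kg m⁻⁴
  141–187 m: Δρ/Δz = 1.887/46 = 0.041 kg m⁻⁴
  187–236 m: Δρ/Δz = 0.135/49 = 2.8 × 10⁻³ kg m⁻⁴
The largest gradient is in the 141–187 m interval — the pycnocline.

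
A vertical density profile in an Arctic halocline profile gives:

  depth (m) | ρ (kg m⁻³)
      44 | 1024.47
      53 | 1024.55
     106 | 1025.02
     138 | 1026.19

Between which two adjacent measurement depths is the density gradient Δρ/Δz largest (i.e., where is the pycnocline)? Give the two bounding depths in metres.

106–138 m

Compute the density gradient over each adjacent pair:
  44–53 m: Δρ/Δz = 0.08/9 = 8.9 × 10⁻³ kg m⁻⁴
  53–106 m: Δρ/Δz = 0.47/53 = 8.9 × 10⁻³ kg m⁻⁴
  106–138 m: Δρ/Δz = 1.17/32 = 0.037 kg m⁻⁴
The largest gradient is in the 106–138 m interval — the pycnocline.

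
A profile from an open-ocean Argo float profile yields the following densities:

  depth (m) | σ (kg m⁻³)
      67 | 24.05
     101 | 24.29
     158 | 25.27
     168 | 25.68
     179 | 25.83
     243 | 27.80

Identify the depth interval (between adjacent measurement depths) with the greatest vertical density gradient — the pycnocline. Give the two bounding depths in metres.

158–168 m

Compute the density gradient over each adjacent pair:
  67–101 m: Δρ/Δz = 0.24/34 = 7.1 × 10⁻³ kg m⁻⁴
  101–158 m: Δρ/Δz = 0.98/57 = 0.017 kg m⁻⁴
  158–168 m: Δρ/Δz = 0.41/10 = 0.041 kg m⁻⁴
  168–179 m: Δρ/Δz = 0.15/11 = 0.014 kg m⁻⁴
  179–243 m: Δρ/Δz = 1.97/64 = 0.031 kg m⁻⁴
The largest gradient is in the 158–168 m interval — the pycnocline.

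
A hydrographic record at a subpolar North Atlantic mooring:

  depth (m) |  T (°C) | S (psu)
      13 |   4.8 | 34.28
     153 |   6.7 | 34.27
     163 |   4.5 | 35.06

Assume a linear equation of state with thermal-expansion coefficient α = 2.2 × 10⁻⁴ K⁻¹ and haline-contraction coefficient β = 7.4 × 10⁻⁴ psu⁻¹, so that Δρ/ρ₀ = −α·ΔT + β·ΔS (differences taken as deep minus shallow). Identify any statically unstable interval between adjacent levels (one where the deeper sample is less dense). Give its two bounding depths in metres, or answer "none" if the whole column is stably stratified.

13–153 m

Evaluate Δρ/ρ₀ = −αΔT + βΔS across each adjacent pair:
  13–153 m: −αΔT+βΔS = −(2.2 × 10⁻⁴)(+1.9)+(7.4 × 10⁻⁴)(-0.01) = -4.3 × 10⁻⁴ → UNSTABLE
  153–163 m: −αΔT+βΔS = −(2.2 × 10⁻⁴)(-2.2)+(7.4 × 10⁻⁴)(+0.79) = 1.1 × 10⁻³ → stable
The 13–153 m interval has Δρ < 0: lighter water underlies denser water.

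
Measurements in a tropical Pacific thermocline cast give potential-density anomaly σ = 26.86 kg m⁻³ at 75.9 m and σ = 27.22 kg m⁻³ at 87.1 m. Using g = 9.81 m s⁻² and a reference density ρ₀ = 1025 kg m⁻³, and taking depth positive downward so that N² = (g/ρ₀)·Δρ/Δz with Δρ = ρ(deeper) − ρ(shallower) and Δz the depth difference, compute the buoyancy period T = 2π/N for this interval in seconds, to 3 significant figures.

Δρ = 1027.22 − 1026.86 = 0.36 kg m⁻³ over Δz = 87.1 − 75.9 = 11.2 m.
N² = (9.81/1025) × (0.36/11.2) = 3.0763 × 10⁻⁴ s⁻².
N = √(3.0763 × 10⁻⁴) = 0.017539 rad s⁻¹, so T = 2π/N = 358.24 s ≈ 358 s.

358 s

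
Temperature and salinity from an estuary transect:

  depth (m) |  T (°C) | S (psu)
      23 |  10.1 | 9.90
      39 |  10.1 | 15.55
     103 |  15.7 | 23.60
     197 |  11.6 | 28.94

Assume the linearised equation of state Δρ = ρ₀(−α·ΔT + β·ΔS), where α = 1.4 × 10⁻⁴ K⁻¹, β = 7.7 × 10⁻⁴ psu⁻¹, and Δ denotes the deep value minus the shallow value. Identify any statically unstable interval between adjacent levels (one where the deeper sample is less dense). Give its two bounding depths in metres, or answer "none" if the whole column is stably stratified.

none

Evaluate Δρ/ρ₀ = −αΔT + βΔS across each adjacent pair:
  23–39 m: −αΔT+βΔS = −(1.4 × 10⁻⁴)(+0.0)+(7.7 × 10⁻⁴)(+5.65) = 4.4 × 10⁻³ → stable
  39–103 m: −αΔT+βΔS = −(1.4 × 10⁻⁴)(+5.6)+(7.7 × 10⁻⁴)(+8.05) = 5.4 × 10⁻³ → stable
  103–197 m: −αΔT+βΔS = −(1.4 × 10⁻⁴)(-4.1)+(7.7 × 10⁻⁴)(+5.34) = 4.7 × 10⁻³ → stable
Every interval has Δρ > 0: the column is stably stratified throughout.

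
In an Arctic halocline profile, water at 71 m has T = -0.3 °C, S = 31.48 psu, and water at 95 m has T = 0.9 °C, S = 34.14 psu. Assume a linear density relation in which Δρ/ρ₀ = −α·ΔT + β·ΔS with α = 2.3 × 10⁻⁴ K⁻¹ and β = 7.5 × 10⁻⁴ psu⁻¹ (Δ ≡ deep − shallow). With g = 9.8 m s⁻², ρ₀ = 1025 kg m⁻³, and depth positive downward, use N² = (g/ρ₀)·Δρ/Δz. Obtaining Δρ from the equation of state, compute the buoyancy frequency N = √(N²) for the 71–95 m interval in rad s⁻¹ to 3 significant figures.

ΔT = +1.2 K, ΔS = +2.66 psu (deep − shallow).
Δρ/ρ₀ = −αΔT + βΔS = -2.76 × 10⁻⁴ + 1.995 × 10⁻³ = 1.719 × 10⁻³, so Δρ ≈ 1.762 kg m⁻³.
N² = (g/ρ₀)·Δρ/Δz = g·(Δρ/ρ₀)/Δz = 9.8 × 1.719 × 10⁻³ / 24 = 7.0193 × 10⁻⁴ s⁻².
N = √(7.0193 × 10⁻⁴) = 0.026494 rad s⁻¹ ≈ 0.0265 rad s⁻¹.

0.0265 rad s⁻¹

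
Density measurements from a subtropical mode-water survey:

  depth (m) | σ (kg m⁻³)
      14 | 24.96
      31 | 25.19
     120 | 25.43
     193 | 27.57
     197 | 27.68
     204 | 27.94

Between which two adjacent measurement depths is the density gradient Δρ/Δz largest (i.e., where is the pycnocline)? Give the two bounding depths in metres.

Compute the density gradient over each adjacent pair:
  14–31 m: Δρ/Δz = 0.23/17 = 0.014 kg m⁻⁴
  31–120 m: Δρ/Δz = 0.24/89 = 2.7 × 10⁻³ kg m⁻⁴
  120–193 m: Δρ/Δz = 2.14/73 = 0.029 kg m⁻⁴
  193–197 m: Δρ/Δz = 0.11/4 = 0.028 kg m⁻⁴
  197–204 m: Δρ/Δz = 0.26/7 = 0.037 kg m⁻⁴
The largest gradient is in the 197–204 m interval — the pycnocline.

197–204 m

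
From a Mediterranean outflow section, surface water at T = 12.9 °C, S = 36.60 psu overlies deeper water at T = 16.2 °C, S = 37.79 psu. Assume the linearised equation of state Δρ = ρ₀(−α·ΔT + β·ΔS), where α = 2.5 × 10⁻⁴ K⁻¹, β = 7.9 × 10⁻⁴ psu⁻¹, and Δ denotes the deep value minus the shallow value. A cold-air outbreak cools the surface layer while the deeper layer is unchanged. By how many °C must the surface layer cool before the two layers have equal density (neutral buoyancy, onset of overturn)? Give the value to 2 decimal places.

0.46 °C

Neutral buoyancy requires Δρ = 0, i.e. −α(T_deep − T_surf′) + β(S_deep − S_surf) = 0.
T_surf′ = T_deep − (β/α)·ΔS = 16.2 − (7.9 × 10⁻⁴/2.5 × 10⁻⁴)·(+1.19) = 12.4396 °C.
Cooling required: 12.9 − (12.4396) = 0.4604 °C.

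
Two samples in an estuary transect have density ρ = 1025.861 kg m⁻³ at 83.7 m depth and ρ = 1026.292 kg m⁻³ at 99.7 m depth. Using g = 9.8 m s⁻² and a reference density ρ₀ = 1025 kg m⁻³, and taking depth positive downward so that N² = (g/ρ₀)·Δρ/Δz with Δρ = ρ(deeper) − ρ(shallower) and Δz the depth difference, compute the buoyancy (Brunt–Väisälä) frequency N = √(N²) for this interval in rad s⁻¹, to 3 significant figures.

0.0160 rad s⁻¹

Δρ = 1026.292 − 1025.861 = 0.431 kg m⁻³ over Δz = 99.7 − 83.7 = 16 m.
N² = (9.8/1025) × (0.431/16) = 2.5755 × 10⁻⁴ s⁻².
N = √(2.5755 × 10⁻⁴) = 0.016048 rad s⁻¹ ≈ 0.0160 rad s⁻¹.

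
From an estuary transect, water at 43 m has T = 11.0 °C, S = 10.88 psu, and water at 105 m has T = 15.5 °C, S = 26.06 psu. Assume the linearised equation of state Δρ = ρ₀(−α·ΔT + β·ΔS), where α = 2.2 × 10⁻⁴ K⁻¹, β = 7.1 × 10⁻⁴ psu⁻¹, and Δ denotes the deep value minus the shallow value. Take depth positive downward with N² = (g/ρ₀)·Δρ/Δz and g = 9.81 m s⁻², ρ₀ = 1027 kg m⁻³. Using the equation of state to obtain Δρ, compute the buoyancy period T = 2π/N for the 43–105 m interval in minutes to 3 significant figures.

2.66 min

ΔT = +4.5 K, ΔS = +15.18 psu (deep − shallow).
Δρ/ρ₀ = −αΔT + βΔS = -9.90 × 10⁻⁴ + 0.0107778 = 9.7878 × 10⁻³, so Δρ ≈ 10.05 kg m⁻³.
N² = (g/ρ₀)·Δρ/Δz = g·(Δρ/ρ₀)/Δz = 9.81 × 9.7878 × 10⁻³ / 62 = 1.5487 × 10⁻³ s⁻².
N = √(1.5487 × 10⁻³) = 0.039354 rad s⁻¹ → T = 2π/N = 159.66 s = 2.6610 min ≈ 2.66 min.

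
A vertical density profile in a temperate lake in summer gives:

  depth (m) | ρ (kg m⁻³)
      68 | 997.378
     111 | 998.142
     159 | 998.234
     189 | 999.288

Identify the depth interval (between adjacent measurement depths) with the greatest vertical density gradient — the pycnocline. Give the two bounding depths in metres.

Compute the density gradient over each adjacent pair:
  68–111 m: Δρ/Δz = 0.764/43 = 0.018 kg m⁻⁴
  111–159 m: Δρ/Δz = 0.092/48 = 1.9 × 10⁻³ kg m⁻⁴
  159–189 m: Δρ/Δz = 1.054/30 = 0.035 kg m⁻⁴
The largest gradient is in the 159–189 m interval — the pycnocline.

159–189 m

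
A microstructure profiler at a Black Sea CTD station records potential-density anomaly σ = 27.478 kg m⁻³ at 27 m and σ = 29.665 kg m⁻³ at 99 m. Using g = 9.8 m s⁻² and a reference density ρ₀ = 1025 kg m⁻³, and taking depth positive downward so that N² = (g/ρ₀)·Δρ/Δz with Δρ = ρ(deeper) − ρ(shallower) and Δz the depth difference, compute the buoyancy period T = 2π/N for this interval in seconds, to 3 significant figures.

369 s

Δρ = 1029.665 − 1027.478 = 2.187 kg m⁻³ over Δz = 99 − 27 = 72 m.
N² = (9.8/1025) × (2.187/72) = 2.9041 × 10⁻⁴ s⁻².
N = √(2.9041 × 10⁻⁴) = 0.017041 rad s⁻¹, so T = 2π/N = 368.71 s ≈ 369 s.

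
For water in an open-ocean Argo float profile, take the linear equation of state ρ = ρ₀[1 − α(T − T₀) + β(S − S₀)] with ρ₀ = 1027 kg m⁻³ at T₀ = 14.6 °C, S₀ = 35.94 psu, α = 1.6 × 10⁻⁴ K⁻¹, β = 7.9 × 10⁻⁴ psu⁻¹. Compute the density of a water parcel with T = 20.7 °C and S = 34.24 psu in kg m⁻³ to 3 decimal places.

T − T₀ = +6.1 K, S − S₀ = -1.70 psu.
Bracket = 1 − α·(+6.1) + β·(-1.70) = 1 + (-2.319 × 10⁻³) = 0.9976810.
ρ = 1027 × 0.9976810 = 1024.618 kg m⁻³.

1024.618 kg m⁻³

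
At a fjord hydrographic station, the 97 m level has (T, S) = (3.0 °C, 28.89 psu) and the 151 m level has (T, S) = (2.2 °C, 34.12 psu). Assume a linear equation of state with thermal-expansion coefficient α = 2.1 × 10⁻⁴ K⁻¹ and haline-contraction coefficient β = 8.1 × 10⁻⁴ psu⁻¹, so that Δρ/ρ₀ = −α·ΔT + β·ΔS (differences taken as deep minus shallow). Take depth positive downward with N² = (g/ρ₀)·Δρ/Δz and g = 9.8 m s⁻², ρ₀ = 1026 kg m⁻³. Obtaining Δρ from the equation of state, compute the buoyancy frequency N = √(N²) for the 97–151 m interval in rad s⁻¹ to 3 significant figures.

0.0283 rad s⁻¹

ΔT = -0.8 K, ΔS = +5.23 psu (deep − shallow).
Δρ/ρ₀ = −αΔT + βΔS = 1.68 × 10⁻⁴ + 4.2363 × 10⁻³ = 4.4043 × 10⁻³, so Δρ ≈ 4.519 kg m⁻³.
N² = (g/ρ₀)·Δρ/Δz = g·(Δρ/ρ₀)/Δz = 9.8 × 4.4043 × 10⁻³ / 54 = 7.9930 × 10⁻⁴ s⁻².
N = √(7.9930 × 10⁻⁴) = 0.028272 rad s⁻¹ ≈ 0.0283 rad s⁻¹.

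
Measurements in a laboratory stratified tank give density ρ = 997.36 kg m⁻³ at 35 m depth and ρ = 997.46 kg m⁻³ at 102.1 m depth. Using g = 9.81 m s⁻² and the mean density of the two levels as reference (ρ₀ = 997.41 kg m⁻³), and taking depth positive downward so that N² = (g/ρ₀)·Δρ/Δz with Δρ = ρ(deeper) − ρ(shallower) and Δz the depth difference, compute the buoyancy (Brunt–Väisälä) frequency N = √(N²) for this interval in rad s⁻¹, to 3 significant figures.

Δρ = 997.46 − 997.36 = 0.10 kg m⁻³ over Δz = 102.1 − 35 = 67.1 m.
N² = (9.81/997.41) × (0.10/67.1) = 1.4658 × 10⁻⁵ s⁻².
N = √(1.4658 × 10⁻⁵) = 3.8286 × 10⁻³ rad s⁻¹ ≈ 3.83 × 10⁻³ rad s⁻¹.

3.83 × 10⁻³ rad s⁻¹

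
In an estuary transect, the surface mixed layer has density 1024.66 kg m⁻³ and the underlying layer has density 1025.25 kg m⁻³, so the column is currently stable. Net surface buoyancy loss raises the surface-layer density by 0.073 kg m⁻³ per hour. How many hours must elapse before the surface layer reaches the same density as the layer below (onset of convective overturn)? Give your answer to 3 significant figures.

Density deficit of the surface layer: 1025.25 − 1024.66 = 0.59 kg m⁻³.
Required change = 0.59 / 0.073 = 8.08 hours.

8.08 hours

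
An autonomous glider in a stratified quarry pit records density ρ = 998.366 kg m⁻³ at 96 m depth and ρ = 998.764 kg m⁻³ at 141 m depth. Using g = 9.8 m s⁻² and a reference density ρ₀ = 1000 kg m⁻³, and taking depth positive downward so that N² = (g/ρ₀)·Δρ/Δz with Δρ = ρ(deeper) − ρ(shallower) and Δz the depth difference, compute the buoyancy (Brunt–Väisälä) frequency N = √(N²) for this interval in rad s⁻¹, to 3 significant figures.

Δρ = 998.764 − 998.366 = 0.398 kg m⁻³ over Δz = 141 − 96 = 45 m.
N² = (9.8/1000) × (0.398/45) = 8.6676 × 10⁻⁵ s⁻².
N = √(8.6676 × 10⁻⁵) = 9.3100 × 10⁻³ rad s⁻¹ ≈ 9.31 × 10⁻³ rad s⁻¹.
A positive N² confirms static stability across the interval.

9.31 × 10⁻³ rad s⁻¹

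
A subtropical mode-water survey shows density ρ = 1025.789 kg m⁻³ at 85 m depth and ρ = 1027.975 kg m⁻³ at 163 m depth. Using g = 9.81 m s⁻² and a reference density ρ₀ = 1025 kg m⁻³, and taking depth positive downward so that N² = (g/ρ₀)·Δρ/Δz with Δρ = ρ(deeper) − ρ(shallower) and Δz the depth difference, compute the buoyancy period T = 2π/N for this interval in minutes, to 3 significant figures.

Δρ = 1027.975 − 1025.789 = 2.186 kg m⁻³ over Δz = 163 − 85 = 78 m.
N² = (9.81/1025) × (2.186/78) = 2.6823 × 10⁻⁴ s⁻².
N = √(2.6823 × 10⁻⁴) = 0.016378 rad s⁻¹, so T = 2π/N = 383.64 s = 6.3940 min ≈ 6.39 min.

6.39 min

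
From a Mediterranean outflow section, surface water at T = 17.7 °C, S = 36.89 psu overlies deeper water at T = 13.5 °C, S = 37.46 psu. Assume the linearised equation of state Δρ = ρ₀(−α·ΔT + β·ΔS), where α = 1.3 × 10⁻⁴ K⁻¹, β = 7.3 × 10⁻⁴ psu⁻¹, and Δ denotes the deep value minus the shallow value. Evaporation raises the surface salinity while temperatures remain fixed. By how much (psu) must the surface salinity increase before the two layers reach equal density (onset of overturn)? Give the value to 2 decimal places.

Neutral buoyancy requires −α(T_deep − T_surf) + β(S_deep − S_surf′) = 0.
S_surf′ = S_deep − (α/β)·ΔT = 37.46 − (1.3 × 10⁻⁴/7.3 × 10⁻⁴)·(-4.2) = 38.2079 psu.
Increase required: 38.2079 − 36.89 = 1.3179 psu.

1.32 psu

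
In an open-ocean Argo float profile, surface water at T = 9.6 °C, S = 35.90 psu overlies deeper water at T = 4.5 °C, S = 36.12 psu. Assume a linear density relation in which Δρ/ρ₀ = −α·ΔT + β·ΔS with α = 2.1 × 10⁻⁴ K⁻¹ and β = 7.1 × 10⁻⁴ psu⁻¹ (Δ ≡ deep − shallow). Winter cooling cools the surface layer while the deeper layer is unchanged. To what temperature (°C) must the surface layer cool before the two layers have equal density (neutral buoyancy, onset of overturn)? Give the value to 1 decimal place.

Neutral buoyancy requires Δρ = 0, i.e. −α(T_deep − T_surf′) + β(S_deep − S_surf) = 0.
T_surf′ = T_deep − (β/α)·ΔS = 4.5 − (7.1 × 10⁻⁴/2.1 × 10⁻⁴)·(+0.22) = 3.756 °C.
Cooling required: 9.6 − (3.756) = 5.844 °C.

3.8 °C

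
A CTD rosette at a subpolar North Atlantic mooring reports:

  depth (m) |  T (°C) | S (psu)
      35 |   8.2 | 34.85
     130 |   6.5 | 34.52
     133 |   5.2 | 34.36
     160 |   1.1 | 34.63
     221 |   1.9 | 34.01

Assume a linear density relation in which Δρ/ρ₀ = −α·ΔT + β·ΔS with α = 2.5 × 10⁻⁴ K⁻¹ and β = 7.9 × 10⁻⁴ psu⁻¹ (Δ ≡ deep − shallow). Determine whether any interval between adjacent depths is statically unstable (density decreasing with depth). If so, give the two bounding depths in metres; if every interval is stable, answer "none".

Evaluate Δρ/ρ₀ = −αΔT + βΔS across each adjacent pair:
  35–130 m: −αΔT+βΔS = −(2.5 × 10⁻⁴)(-1.7)+(7.9 × 10⁻⁴)(-0.33) = 1.6 × 10⁻⁴ → stable
  130–133 m: −αΔT+βΔS = −(2.5 × 10⁻⁴)(-1.3)+(7.9 × 10⁻⁴)(-0.16) = 2.0 × 10⁻⁴ → stable
  133–160 m: −αΔT+βΔS = −(2.5 × 10⁻⁴)(-4.1)+(7.9 × 10⁻⁴)(+0.27) = 1.2 × 10⁻³ → stable
  160–221 m: −αΔT+βΔS = −(2.5 × 10⁻⁴)(+0.8)+(7.9 × 10⁻⁴)(-0.62) = -6.9 × 10⁻⁴ → UNSTABLE
The 160–221 m interval has Δρ < 0: lighter water underlies denser water.

160–221 m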